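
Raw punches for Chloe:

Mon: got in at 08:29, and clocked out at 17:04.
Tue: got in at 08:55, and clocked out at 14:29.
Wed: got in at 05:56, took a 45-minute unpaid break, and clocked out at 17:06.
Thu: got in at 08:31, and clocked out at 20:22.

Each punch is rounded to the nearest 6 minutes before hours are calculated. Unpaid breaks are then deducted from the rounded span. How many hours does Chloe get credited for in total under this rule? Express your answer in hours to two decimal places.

Mon: in 08:29→08:30, out 17:04→17:06; 8 h 36 min
Tue: in 08:55→08:54, out 14:29→14:30; 5 h 36 min
Wed: in 05:56→05:54, out 17:06→17:06; 11 h 12 min − 45 min = 10 h 27 min
Thu: in 08:31→08:30, out 20:22→20:24; 11 h 54 min
Total credited: 36 h 33 min.

36.55 hours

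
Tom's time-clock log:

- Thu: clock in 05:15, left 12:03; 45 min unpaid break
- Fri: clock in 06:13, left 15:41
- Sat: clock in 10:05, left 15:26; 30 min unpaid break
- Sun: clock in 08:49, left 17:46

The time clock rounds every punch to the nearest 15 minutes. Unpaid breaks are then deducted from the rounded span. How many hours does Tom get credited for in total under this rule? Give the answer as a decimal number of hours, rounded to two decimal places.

29.50 hours

Thu: in 05:15→05:15, out 12:03→12:00; 6 h 45 min − 45 min = 6 h 0 min
Fri: in 06:13→06:15, out 15:41→15:45; 9 h 30 min
Sat: in 10:05→10:00, out 15:26→15:30; 5 h 30 min − 30 min = 5 h 0 min
Sun: in 08:49→08:45, out 17:46→17:45; 9 h 0 min
Total credited: 29 h 30 min.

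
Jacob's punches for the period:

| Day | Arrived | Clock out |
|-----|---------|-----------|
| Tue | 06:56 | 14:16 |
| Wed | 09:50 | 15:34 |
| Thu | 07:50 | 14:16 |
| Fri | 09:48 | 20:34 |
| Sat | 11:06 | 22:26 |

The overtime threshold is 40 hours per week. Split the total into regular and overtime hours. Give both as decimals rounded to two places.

Regular 40.00 hours, overtime 1.60 hours

Tue: 06:56–14:16 = 7 h 20 min
Wed: 09:50–15:34 = 5 h 44 min
Thu: 07:50–14:16 = 6 h 26 min
Fri: 09:48–20:34 = 10 h 46 min
Sat: 11:06–22:26 = 11 h 20 min
Total worked: 41 h 36 min = 41.60 h.
Threshold 40 h → overtime 1 h 36 min, regular 40 h 0 min.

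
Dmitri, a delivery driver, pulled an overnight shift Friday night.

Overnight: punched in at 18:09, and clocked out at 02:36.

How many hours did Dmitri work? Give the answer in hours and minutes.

Overnight: 18:09 → midnight = 5 h 51 min; midnight → 02:36 = 2 h 36 min; span 8 h 27 min

8 h 27 min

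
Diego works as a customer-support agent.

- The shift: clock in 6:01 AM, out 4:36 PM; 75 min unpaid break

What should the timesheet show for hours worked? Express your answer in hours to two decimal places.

9.33 hours

The shift: 6:01 AM–4:36 PM = 10 h 35 min; less 75 min break → 9 h 20 min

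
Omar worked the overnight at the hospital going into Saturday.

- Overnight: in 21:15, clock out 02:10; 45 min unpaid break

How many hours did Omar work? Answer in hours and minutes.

4 h 10 min

Overnight: 21:15 → midnight = 2 h 45 min; midnight → 02:10 = 2 h 10 min; span 4 h 55 min; less 45 min break → 4 h 10 min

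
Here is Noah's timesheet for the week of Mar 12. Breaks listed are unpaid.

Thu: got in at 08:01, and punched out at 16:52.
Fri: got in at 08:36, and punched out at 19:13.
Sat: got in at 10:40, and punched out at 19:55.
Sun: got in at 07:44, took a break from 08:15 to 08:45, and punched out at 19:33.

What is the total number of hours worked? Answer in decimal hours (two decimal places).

Thu: 08:01–16:52 = 8 h 51 min
Fri: 08:36–19:13 = 10 h 37 min
Sat: 10:40–19:55 = 9 h 15 min
Sun: 07:44–19:33 = 11 h 49 min; less 30 min break → 11 h 19 min
Total: 8 h 51 min + 10 h 37 min + 9 h 15 min + 11 h 19 min = 40 h 2 min.

40.03 hours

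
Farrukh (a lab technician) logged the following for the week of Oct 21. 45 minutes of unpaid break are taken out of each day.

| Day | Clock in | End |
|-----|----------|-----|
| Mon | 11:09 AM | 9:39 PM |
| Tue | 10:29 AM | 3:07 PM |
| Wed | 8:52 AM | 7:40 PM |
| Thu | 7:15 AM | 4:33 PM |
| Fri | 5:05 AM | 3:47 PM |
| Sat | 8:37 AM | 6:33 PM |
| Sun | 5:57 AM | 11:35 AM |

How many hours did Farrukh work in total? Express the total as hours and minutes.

56 h 15 min

Mon: 11:09 AM–9:39 PM = 10 h 30 min; less 45 min break → 9 h 45 min
Tue: 10:29 AM–3:07 PM = 4 h 38 min; less 45 min break → 3 h 53 min
Wed: 8:52 AM–7:40 PM = 10 h 48 min; less 45 min break → 10 h 3 min
Thu: 7:15 AM–4:33 PM = 9 h 18 min; less 45 min break → 8 h 33 min
Fri: 5:05 AM–3:47 PM = 10 h 42 min; less 45 min break → 9 h 57 min
Sat: 8:37 AM–6:33 PM = 9 h 56 min; less 45 min break → 9 h 11 min
Sun: 5:57 AM–11:35 AM = 5 h 38 min; less 45 min break → 4 h 53 min
Total: 9 h 45 min + 3 h 53 min + 10 h 3 min + 8 h 33 min + 9 h 57 min + 9 h 11 min + 4 h 53 min = 56 h 15 min.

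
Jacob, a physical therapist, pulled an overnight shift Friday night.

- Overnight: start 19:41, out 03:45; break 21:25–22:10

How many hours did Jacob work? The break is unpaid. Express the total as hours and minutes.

Overnight: 19:41 → midnight = 4 h 19 min; midnight → 03:45 = 3 h 45 min; span 8 h 4 min; less 45 min break → 7 h 19 min

7 h 19 min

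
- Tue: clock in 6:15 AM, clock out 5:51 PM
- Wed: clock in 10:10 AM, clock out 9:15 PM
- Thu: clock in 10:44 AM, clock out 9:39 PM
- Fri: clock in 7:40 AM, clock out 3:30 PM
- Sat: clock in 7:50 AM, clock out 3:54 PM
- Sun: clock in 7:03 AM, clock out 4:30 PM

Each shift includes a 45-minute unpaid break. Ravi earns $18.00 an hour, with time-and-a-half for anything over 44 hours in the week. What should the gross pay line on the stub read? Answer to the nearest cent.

$1074.15

Tue: 6:15 AM–5:51 PM = 11 h 36 min; less 45 min break → 10 h 51 min
Wed: 10:10 AM–9:15 PM = 11 h 5 min; less 45 min break → 10 h 20 min
Thu: 10:44 AM–9:39 PM = 10 h 55 min; less 45 min break → 10 h 10 min
Fri: 7:40 AM–3:30 PM = 7 h 50 min; less 45 min break → 7 h 5 min
Sat: 7:50 AM–3:54 PM = 8 h 4 min; less 45 min break → 7 h 19 min
Sun: 7:03 AM–4:30 PM = 9 h 27 min; less 45 min break → 8 h 42 min
Total worked: 54 h 27 min = 3267 min.
Regular 44 h 0 min = 2640 min at $18.00/h; overtime 10 h 27 min = 627 min at $27.00/h.
Pay = (2640 × $18.00 + 627 × $27.00) ÷ 60 = $1074.15.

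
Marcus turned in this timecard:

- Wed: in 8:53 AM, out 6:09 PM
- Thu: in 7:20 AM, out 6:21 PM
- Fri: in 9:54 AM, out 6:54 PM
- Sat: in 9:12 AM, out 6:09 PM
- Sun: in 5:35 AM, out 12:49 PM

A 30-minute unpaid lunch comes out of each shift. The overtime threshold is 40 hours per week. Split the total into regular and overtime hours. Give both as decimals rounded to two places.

Regular 40.00 hours, overtime 2.97 hours

Wed: 8:53 AM–6:09 PM = 9 h 16 min; less 30 min break → 8 h 46 min
Thu: 7:20 AM–6:21 PM = 11 h 1 min; less 30 min break → 10 h 31 min
Fri: 9:54 AM–6:54 PM = 9 h 0 min; less 30 min break → 8 h 30 min
Sat: 9:12 AM–6:09 PM = 8 h 57 min; less 30 min break → 8 h 27 min
Sun: 5:35 AM–12:49 PM = 7 h 14 min; less 30 min break → 6 h 44 min
Total worked: 42 h 58 min = 42.97 h.
Threshold 40 h → overtime 2 h 58 min, regular 40 h 0 min.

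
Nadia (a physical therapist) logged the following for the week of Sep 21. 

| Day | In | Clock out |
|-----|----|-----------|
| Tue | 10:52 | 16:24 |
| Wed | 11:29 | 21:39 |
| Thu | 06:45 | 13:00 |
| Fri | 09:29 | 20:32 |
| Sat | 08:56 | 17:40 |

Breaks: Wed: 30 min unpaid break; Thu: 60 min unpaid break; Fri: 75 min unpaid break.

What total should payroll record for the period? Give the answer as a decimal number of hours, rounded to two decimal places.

Tue: 10:52–16:24 = 5 h 32 min
Wed: 11:29–21:39 = 10 h 10 min; less 30 min break → 9 h 40 min
Thu: 06:45–13:00 = 6 h 15 min; less 60 min break → 5 h 15 min
Fri: 09:29–20:32 = 11 h 3 min; less 75 min break → 9 h 48 min
Sat: 08:56–17:40 = 8 h 44 min
Total: 5 h 32 min + 9 h 40 min + 5 h 15 min + 9 h 48 min + 8 h 44 min = 38 h 59 min.

38.98 hours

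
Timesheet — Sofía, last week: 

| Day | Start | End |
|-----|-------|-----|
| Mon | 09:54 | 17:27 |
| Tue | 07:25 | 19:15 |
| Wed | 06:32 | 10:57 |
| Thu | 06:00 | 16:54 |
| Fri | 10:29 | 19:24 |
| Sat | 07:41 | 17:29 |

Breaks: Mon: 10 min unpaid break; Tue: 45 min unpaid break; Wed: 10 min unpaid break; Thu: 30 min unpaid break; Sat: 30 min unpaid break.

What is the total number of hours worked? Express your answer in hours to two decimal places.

51.33 hours

Mon: 09:54–17:27 = 7 h 33 min; less 10 min break → 7 h 23 min
Tue: 07:25–19:15 = 11 h 50 min; less 45 min break → 11 h 5 min
Wed: 06:32–10:57 = 4 h 25 min; less 10 min break → 4 h 15 min
Thu: 06:00–16:54 = 10 h 54 min; less 30 min break → 10 h 24 min
Fri: 10:29–19:24 = 8 h 55 min
Sat: 07:41–17:29 = 9 h 48 min; less 30 min break → 9 h 18 min
Total: 7 h 23 min + 11 h 5 min + 4 h 15 min + 10 h 24 min + 8 h 55 min + 9 h 18 min = 51 h 20 min.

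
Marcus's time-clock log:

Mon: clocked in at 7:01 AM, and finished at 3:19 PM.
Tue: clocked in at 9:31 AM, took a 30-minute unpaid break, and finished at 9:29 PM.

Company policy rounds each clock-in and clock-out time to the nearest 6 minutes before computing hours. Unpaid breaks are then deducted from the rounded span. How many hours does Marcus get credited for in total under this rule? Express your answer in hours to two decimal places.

19.80 hours

Mon: in 7:01 AM→7:00 AM, out 3:19 PM→3:18 PM; 8 h 18 min
Tue: in 9:31 AM→9:30 AM, out 9:29 PM→9:30 PM; 12 h 0 min − 30 min = 11 h 30 min
Total credited: 19 h 48 min.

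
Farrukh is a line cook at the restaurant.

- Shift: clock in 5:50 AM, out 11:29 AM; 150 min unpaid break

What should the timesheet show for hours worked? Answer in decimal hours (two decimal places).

Shift: 5:50 AM–11:29 AM = 5 h 39 min; less 150 min break → 3 h 9 min

3.15 hours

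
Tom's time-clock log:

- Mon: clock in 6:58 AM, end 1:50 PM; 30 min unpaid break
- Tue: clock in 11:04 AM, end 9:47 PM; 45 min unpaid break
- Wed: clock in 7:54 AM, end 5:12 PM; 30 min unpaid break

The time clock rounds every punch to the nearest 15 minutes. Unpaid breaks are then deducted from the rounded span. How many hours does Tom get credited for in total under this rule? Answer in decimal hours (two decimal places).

25.00 hours

Mon: in 6:58 AM→7:00 AM, out 1:50 PM→1:45 PM; 6 h 45 min − 30 min = 6 h 15 min
Tue: in 11:04 AM→11:00 AM, out 9:47 PM→9:45 PM; 10 h 45 min − 45 min = 10 h 0 min
Wed: in 7:54 AM→8:00 AM, out 5:12 PM→5:15 PM; 9 h 15 min − 30 min = 8 h 45 min
Total credited: 25 h 0 min.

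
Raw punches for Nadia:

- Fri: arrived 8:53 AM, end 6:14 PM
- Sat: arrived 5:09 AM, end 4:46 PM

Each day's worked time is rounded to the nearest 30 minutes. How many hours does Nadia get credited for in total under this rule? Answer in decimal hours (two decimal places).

Fri: 8:53 AM–6:14 PM = 9 h 21 min → rounds to 9 h 30 min
Sat: 5:09 AM–4:46 PM = 11 h 37 min → rounds to 11 h 30 min
Total credited: 21 h 0 min.

21.00 hours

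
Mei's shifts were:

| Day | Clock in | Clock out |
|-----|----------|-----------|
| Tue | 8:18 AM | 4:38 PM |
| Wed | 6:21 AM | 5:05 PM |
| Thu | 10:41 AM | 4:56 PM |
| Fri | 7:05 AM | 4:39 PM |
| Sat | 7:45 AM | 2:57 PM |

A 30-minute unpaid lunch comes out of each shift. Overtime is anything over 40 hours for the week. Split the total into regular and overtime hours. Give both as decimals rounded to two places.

Regular 39.58 hours, overtime 0.00 hours

Tue: 8:18 AM–4:38 PM = 8 h 20 min; less 30 min break → 7 h 50 min
Wed: 6:21 AM–5:05 PM = 10 h 44 min; less 30 min break → 10 h 14 min
Thu: 10:41 AM–4:56 PM = 6 h 15 min; less 30 min break → 5 h 45 min
Fri: 7:05 AM–4:39 PM = 9 h 34 min; less 30 min break → 9 h 4 min
Sat: 7:45 AM–2:57 PM = 7 h 12 min; less 30 min break → 6 h 42 min
Total worked: 39 h 35 min = 39.58 h.
Threshold 40 h → overtime 0 h 0 min, regular 39 h 35 min.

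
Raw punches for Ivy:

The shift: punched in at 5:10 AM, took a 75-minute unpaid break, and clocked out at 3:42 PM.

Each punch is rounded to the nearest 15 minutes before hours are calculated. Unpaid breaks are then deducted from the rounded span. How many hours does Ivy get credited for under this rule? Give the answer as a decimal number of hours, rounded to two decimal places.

9.25 hours

The shift: in 5:10 AM→5:15 AM, out 3:42 PM→3:45 PM; 10 h 30 min − 75 min = 9 h 15 min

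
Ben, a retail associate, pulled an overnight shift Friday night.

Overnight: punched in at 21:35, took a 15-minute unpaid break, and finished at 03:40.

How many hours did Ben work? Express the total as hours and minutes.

Overnight: 21:35 → midnight = 2 h 25 min; midnight → 03:40 = 3 h 40 min; span 6 h 5 min; less 15 min break → 5 h 50 min

5 h 50 min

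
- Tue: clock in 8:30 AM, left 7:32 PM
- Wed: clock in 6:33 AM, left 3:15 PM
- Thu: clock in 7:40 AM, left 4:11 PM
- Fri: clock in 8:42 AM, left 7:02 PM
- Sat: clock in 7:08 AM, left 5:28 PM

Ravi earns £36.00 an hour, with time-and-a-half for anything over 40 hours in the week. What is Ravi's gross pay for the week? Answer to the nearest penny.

£1921.50

Tue: 8:30 AM–7:32 PM = 11 h 2 min
Wed: 6:33 AM–3:15 PM = 8 h 42 min
Thu: 7:40 AM–4:11 PM = 8 h 31 min
Fri: 8:42 AM–7:02 PM = 10 h 20 min
Sat: 7:08 AM–5:28 PM = 10 h 20 min
Total worked: 48 h 55 min = 2935 min.
Regular 40 h 0 min = 2400 min at £36.00/h; overtime 8 h 55 min = 535 min at £54.00/h.
Pay = (2400 × £36.00 + 535 × £54.00) ÷ 60 = £1921.50.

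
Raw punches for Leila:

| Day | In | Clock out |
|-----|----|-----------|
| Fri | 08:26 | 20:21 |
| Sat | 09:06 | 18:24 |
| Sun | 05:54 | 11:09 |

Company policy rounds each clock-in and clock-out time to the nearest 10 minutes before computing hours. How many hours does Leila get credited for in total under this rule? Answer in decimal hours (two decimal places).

Fri: in 08:26→08:30, out 20:21→20:20; 11 h 50 min
Sat: in 09:06→09:10, out 18:24→18:20; 9 h 10 min
Sun: in 05:54→05:50, out 11:09→11:10; 5 h 20 min
Total credited: 26 h 20 min.

26.33 hours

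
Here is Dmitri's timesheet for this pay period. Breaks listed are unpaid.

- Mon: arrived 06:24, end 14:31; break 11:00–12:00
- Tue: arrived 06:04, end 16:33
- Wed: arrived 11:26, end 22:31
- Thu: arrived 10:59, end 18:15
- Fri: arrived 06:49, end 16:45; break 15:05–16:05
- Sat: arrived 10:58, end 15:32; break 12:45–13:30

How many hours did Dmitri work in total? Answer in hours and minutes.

Mon: 06:24–14:31 = 8 h 7 min; less 60 min break → 7 h 7 min
Tue: 06:04–16:33 = 10 h 29 min
Wed: 11:26–22:31 = 11 h 5 min
Thu: 10:59–18:15 = 7 h 16 min
Fri: 06:49–16:45 = 9 h 56 min; less 60 min break → 8 h 56 min
Sat: 10:58–15:32 = 4 h 34 min; less 45 min break → 3 h 49 min
Total: 7 h 7 min + 10 h 29 min + 11 h 5 min + 7 h 16 min + 8 h 56 min + 3 h 49 min = 48 h 42 min.

48 h 42 min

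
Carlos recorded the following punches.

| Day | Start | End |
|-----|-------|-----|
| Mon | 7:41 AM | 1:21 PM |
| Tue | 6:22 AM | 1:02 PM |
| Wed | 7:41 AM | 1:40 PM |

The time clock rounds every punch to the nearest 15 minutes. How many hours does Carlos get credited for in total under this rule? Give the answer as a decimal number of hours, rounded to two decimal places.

18.25 hours

Mon: in 7:41 AM→7:45 AM, out 1:21 PM→1:15 PM; 5 h 30 min
Tue: in 6:22 AM→6:15 AM, out 1:02 PM→1:00 PM; 6 h 45 min
Wed: in 7:41 AM→7:45 AM, out 1:40 PM→1:45 PM; 6 h 0 min
Total credited: 18 h 15 min.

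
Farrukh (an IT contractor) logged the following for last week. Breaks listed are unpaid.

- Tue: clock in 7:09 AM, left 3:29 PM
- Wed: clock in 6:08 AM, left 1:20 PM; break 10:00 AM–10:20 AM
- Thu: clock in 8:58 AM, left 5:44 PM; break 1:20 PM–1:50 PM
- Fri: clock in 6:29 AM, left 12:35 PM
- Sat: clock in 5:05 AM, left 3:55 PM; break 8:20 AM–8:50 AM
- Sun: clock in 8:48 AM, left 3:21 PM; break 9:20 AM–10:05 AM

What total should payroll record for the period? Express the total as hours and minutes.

45 h 42 min

Tue: 7:09 AM–3:29 PM = 8 h 20 min
Wed: 6:08 AM–1:20 PM = 7 h 12 min; less 20 min break → 6 h 52 min
Thu: 8:58 AM–5:44 PM = 8 h 46 min; less 30 min break → 8 h 16 min
Fri: 6:29 AM–12:35 PM = 6 h 6 min
Sat: 5:05 AM–3:55 PM = 10 h 50 min; less 30 min break → 10 h 20 min
Sun: 8:48 AM–3:21 PM = 6 h 33 min; less 45 min break → 5 h 48 min
Total: 8 h 20 min + 6 h 52 min + 8 h 16 min + 6 h 6 min + 10 h 20 min + 5 h 48 min = 45 h 42 min.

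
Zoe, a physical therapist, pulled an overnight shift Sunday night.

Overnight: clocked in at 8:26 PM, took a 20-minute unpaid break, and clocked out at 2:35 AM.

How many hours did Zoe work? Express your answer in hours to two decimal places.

5.82 hours

Overnight: 8:26 PM → midnight = 3 h 34 min; midnight → 2:35 AM = 2 h 35 min; span 6 h 9 min; less 20 min break → 5 h 49 min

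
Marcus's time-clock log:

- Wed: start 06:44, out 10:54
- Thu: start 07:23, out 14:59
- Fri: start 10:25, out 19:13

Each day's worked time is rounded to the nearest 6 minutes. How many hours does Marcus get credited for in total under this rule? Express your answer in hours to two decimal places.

Wed: 06:44–10:54 = 4 h 10 min → rounds to 4 h 12 min
Thu: 07:23–14:59 = 7 h 36 min → rounds to 7 h 36 min
Fri: 10:25–19:13 = 8 h 48 min → rounds to 8 h 48 min
Total credited: 20 h 36 min.

20.60 hours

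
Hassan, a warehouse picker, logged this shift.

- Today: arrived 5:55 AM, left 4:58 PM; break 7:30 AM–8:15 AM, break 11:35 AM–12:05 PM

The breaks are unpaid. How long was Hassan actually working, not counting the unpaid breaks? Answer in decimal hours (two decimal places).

9.80 hours

Today: 5:55 AM–4:58 PM = 11 h 3 min; less 75 min break → 9 h 48 min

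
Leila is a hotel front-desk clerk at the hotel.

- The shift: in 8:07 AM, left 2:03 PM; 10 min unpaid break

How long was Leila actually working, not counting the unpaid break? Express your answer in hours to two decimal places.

5.77 hours

The shift: 8:07 AM–2:03 PM = 5 h 56 min; less 10 min break → 5 h 46 min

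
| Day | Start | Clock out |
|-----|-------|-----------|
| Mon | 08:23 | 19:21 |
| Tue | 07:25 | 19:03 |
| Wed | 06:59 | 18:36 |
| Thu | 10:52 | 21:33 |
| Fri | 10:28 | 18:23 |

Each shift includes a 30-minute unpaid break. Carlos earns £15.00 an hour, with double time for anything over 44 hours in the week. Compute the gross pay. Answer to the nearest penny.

Mon: 08:23–19:21 = 10 h 58 min; less 30 min break → 10 h 28 min
Tue: 07:25–19:03 = 11 h 38 min; less 30 min break → 11 h 8 min
Wed: 06:59–18:36 = 11 h 37 min; less 30 min break → 11 h 7 min
Thu: 10:52–21:33 = 10 h 41 min; less 30 min break → 10 h 11 min
Fri: 10:28–18:23 = 7 h 55 min; less 30 min break → 7 h 25 min
Total worked: 50 h 19 min = 3019 min.
Regular 44 h 0 min = 2640 min at £15.00/h; overtime 6 h 19 min = 379 min at £30.00/h.
Pay = (2640 × £15.00 + 379 × £30.00) ÷ 60 = £849.50.

£849.50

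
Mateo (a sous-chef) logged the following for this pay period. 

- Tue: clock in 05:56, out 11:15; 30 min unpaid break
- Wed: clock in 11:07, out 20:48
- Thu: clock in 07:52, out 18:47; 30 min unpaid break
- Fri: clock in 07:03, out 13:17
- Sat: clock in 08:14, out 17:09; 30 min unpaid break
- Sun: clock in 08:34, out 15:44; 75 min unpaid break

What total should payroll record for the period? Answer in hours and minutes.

Tue: 05:56–11:15 = 5 h 19 min; less 30 min break → 4 h 49 min
Wed: 11:07–20:48 = 9 h 41 min
Thu: 07:52–18:47 = 10 h 55 min; less 30 min break → 10 h 25 min
Fri: 07:03–13:17 = 6 h 14 min
Sat: 08:14–17:09 = 8 h 55 min; less 30 min break → 8 h 25 min
Sun: 08:34–15:44 = 7 h 10 min; less 75 min break → 5 h 55 min
Total: 4 h 49 min + 9 h 41 min + 10 h 25 min + 6 h 14 min + 8 h 25 min + 5 h 55 min = 45 h 29 min.

45 h 29 min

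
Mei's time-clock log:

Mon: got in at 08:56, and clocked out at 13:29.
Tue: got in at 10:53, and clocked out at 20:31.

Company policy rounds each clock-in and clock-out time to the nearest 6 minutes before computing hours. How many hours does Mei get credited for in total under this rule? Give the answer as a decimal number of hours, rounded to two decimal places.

Mon: in 08:56→08:54, out 13:29→13:30; 4 h 36 min
Tue: in 10:53→10:54, out 20:31→20:30; 9 h 36 min
Total credited: 14 h 12 min.

14.20 hours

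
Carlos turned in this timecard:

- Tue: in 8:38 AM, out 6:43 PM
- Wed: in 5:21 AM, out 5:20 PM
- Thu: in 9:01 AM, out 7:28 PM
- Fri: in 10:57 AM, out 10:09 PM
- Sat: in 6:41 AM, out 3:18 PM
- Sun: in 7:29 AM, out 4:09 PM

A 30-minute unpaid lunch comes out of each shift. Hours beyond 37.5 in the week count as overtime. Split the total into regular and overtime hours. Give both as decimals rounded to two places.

Regular 37.50 hours, overtime 20.50 hours

Tue: 8:38 AM–6:43 PM = 10 h 5 min; less 30 min break → 9 h 35 min
Wed: 5:21 AM–5:20 PM = 11 h 59 min; less 30 min break → 11 h 29 min
Thu: 9:01 AM–7:28 PM = 10 h 27 min; less 30 min break → 9 h 57 min
Fri: 10:57 AM–10:09 PM = 11 h 12 min; less 30 min break → 10 h 42 min
Sat: 6:41 AM–3:18 PM = 8 h 37 min; less 30 min break → 8 h 7 min
Sun: 7:29 AM–4:09 PM = 8 h 40 min; less 30 min break → 8 h 10 min
Total worked: 58 h 0 min = 58.00 h.
Threshold 37.5 h → overtime 20 h 30 min, regular 37 h 30 min.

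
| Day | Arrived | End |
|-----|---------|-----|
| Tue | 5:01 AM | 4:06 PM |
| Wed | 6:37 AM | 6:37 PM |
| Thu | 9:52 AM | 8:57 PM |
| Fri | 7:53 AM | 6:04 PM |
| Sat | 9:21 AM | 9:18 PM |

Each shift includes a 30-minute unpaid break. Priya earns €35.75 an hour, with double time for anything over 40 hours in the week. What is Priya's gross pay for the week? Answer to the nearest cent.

€2416.70

Tue: 5:01 AM–4:06 PM = 11 h 5 min; less 30 min break → 10 h 35 min
Wed: 6:37 AM–6:37 PM = 12 h 0 min; less 30 min break → 11 h 30 min
Thu: 9:52 AM–8:57 PM = 11 h 5 min; less 30 min break → 10 h 35 min
Fri: 7:53 AM–6:04 PM = 10 h 11 min; less 30 min break → 9 h 41 min
Sat: 9:21 AM–9:18 PM = 11 h 57 min; less 30 min break → 11 h 27 min
Total worked: 53 h 48 min = 3228 min.
Regular 40 h 0 min = 2400 min at €35.75/h; overtime 13 h 48 min = 828 min at €71.50/h.
Pay = (2400 × €35.75 + 828 × €71.50) ÷ 60 = €2416.70.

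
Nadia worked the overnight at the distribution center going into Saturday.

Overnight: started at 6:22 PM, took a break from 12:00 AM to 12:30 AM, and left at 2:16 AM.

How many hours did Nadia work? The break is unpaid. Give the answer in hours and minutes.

7 h 24 min

Overnight: 6:22 PM → midnight = 5 h 38 min; midnight → 2:16 AM = 2 h 16 min; span 7 h 54 min; less 30 min break → 7 h 24 min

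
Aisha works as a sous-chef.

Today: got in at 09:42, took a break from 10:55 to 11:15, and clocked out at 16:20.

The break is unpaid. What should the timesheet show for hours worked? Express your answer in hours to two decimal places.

6.30 hours

Today: 09:42–16:20 = 6 h 38 min; less 20 min break → 6 h 18 min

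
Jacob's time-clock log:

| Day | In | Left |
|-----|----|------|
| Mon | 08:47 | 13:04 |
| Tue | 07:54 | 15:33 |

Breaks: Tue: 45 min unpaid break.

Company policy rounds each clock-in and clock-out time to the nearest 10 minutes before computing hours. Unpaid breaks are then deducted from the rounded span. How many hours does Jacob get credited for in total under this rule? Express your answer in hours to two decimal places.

11.08 hours

Mon: in 08:47→08:50, out 13:04→13:00; 4 h 10 min
Tue: in 07:54→07:50, out 15:33→15:30; 7 h 40 min − 45 min = 6 h 55 min
Total credited: 11 h 5 min.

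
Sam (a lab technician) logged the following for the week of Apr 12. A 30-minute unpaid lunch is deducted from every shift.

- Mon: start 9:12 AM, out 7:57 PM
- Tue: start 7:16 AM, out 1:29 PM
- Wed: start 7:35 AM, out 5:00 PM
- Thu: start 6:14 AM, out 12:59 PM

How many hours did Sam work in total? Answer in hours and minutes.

31 h 8 min

Mon: 9:12 AM–7:57 PM = 10 h 45 min; less 30 min break → 10 h 15 min
Tue: 7:16 AM–1:29 PM = 6 h 13 min; less 30 min break → 5 h 43 min
Wed: 7:35 AM–5:00 PM = 9 h 25 min; less 30 min break → 8 h 55 min
Thu: 6:14 AM–12:59 PM = 6 h 45 min; less 30 min break → 6 h 15 min
Total: 10 h 15 min + 5 h 43 min + 8 h 55 min + 6 h 15 min = 31 h 8 min.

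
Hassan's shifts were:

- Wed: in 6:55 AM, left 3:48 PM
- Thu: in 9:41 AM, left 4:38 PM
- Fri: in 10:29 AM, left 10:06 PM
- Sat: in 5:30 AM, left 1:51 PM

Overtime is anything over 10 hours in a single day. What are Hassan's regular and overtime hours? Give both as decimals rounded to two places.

Wed: 6:55 AM–3:48 PM = 8 h 53 min
Thu: 9:41 AM–4:38 PM = 6 h 57 min
Fri: 10:29 AM–10:06 PM = 11 h 37 min
Sat: 5:30 AM–1:51 PM = 8 h 21 min
Wed reg 8 h 53 min / OT 0 h 0 min; Thu reg 6 h 57 min / OT 0 h 0 min; Fri reg 10 h 0 min / OT 1 h 37 min; Sat reg 8 h 21 min / OT 0 h 0 min.
Totals: regular 34 h 11 min, overtime 1 h 37 min.

Regular 34.18 hours, overtime 1.62 hours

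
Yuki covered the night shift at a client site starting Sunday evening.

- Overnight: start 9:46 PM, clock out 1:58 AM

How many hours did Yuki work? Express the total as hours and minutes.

4 h 12 min

Overnight: 9:46 PM → midnight = 2 h 14 min; midnight → 1:58 AM = 1 h 58 min; span 4 h 12 min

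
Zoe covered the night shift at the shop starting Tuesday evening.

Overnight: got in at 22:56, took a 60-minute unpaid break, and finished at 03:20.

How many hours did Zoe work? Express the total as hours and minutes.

Overnight: 22:56 → midnight = 1 h 4 min; midnight → 03:20 = 3 h 20 min; span 4 h 24 min; less 60 min break → 3 h 24 min

3 h 24 min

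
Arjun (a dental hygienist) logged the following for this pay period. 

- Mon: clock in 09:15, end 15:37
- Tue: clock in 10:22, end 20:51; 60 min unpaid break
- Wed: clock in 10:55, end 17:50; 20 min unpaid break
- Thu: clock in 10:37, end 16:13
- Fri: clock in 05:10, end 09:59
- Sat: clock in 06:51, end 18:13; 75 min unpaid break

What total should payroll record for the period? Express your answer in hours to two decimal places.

42.97 hours

Mon: 09:15–15:37 = 6 h 22 min
Tue: 10:22–20:51 = 10 h 29 min; less 60 min break → 9 h 29 min
Wed: 10:55–17:50 = 6 h 55 min; less 20 min break → 6 h 35 min
Thu: 10:37–16:13 = 5 h 36 min
Fri: 05:10–09:59 = 4 h 49 min
Sat: 06:51–18:13 = 11 h 22 min; less 75 min break → 10 h 7 min
Total: 6 h 22 min + 9 h 29 min + 6 h 35 min + 5 h 36 min + 4 h 49 min + 10 h 7 min = 42 h 58 min.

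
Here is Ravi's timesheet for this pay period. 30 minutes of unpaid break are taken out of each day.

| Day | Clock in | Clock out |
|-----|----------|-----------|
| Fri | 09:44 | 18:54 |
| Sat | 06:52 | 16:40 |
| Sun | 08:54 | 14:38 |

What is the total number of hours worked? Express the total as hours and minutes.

Fri: 09:44–18:54 = 9 h 10 min; less 30 min break → 8 h 40 min
Sat: 06:52–16:40 = 9 h 48 min; less 30 min break → 9 h 18 min
Sun: 08:54–14:38 = 5 h 44 min; less 30 min break → 5 h 14 min
Total: 8 h 40 min + 9 h 18 min + 5 h 14 min = 23 h 12 min.

23 h 12 min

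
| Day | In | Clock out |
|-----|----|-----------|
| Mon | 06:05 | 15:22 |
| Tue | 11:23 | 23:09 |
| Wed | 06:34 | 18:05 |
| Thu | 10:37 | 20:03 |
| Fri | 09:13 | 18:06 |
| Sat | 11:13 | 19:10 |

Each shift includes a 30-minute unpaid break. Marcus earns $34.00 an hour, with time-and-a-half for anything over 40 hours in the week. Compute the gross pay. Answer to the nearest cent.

$2167.50

Mon: 06:05–15:22 = 9 h 17 min; less 30 min break → 8 h 47 min
Tue: 11:23–23:09 = 11 h 46 min; less 30 min break → 11 h 16 min
Wed: 06:34–18:05 = 11 h 31 min; less 30 min break → 11 h 1 min
Thu: 10:37–20:03 = 9 h 26 min; less 30 min break → 8 h 56 min
Fri: 09:13–18:06 = 8 h 53 min; less 30 min break → 8 h 23 min
Sat: 11:13–19:10 = 7 h 57 min; less 30 min break → 7 h 27 min
Total worked: 55 h 50 min = 3350 min.
Regular 40 h 0 min = 2400 min at $34.00/h; overtime 15 h 50 min = 950 min at $51.00/h.
Pay = (2400 × $34.00 + 950 × $51.00) ÷ 60 = $2167.50.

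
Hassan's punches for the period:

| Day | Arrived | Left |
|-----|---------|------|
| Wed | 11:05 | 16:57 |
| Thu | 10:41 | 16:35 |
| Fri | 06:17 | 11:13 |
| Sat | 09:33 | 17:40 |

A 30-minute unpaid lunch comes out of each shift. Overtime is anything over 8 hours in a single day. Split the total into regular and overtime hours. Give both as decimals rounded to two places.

Regular 22.82 hours, overtime 0.00 hours

Wed: 11:05–16:57 = 5 h 52 min; less 30 min break → 5 h 22 min
Thu: 10:41–16:35 = 5 h 54 min; less 30 min break → 5 h 24 min
Fri: 06:17–11:13 = 4 h 56 min; less 30 min break → 4 h 26 min
Sat: 09:33–17:40 = 8 h 7 min; less 30 min break → 7 h 37 min
Wed reg 5 h 22 min / OT 0 h 0 min; Thu reg 5 h 24 min / OT 0 h 0 min; Fri reg 4 h 26 min / OT 0 h 0 min; Sat reg 7 h 37 min / OT 0 h 0 min.
Totals: regular 22 h 49 min, overtime 0 h 0 min.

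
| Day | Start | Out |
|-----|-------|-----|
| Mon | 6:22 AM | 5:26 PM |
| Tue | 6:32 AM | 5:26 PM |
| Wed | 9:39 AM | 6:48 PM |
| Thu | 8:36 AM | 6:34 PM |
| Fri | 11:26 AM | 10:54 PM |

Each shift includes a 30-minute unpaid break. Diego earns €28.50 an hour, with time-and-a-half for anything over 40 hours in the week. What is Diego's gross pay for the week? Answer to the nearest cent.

Mon: 6:22 AM–5:26 PM = 11 h 4 min; less 30 min break → 10 h 34 min
Tue: 6:32 AM–5:26 PM = 10 h 54 min; less 30 min break → 10 h 24 min
Wed: 9:39 AM–6:48 PM = 9 h 9 min; less 30 min break → 8 h 39 min
Thu: 8:36 AM–6:34 PM = 9 h 58 min; less 30 min break → 9 h 28 min
Fri: 11:26 AM–10:54 PM = 11 h 28 min; less 30 min break → 10 h 58 min
Total worked: 50 h 3 min = 3003 min.
Regular 40 h 0 min = 2400 min at €28.50/h; overtime 10 h 3 min = 603 min at €42.75/h.
Pay = (2400 × €28.50 + 603 × €42.75) ÷ 60 = €1569.64.

€1569.64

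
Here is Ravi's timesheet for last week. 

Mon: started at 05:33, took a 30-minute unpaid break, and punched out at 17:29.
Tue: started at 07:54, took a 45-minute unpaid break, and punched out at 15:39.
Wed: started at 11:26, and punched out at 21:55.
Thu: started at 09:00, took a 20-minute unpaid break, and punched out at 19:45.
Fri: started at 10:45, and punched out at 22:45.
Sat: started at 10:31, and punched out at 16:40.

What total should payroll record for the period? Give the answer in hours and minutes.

57 h 29 min

Mon: 05:33–17:29 = 11 h 56 min; less 30 min break → 11 h 26 min
Tue: 07:54–15:39 = 7 h 45 min; less 45 min break → 7 h 0 min
Wed: 11:26–21:55 = 10 h 29 min
Thu: 09:00–19:45 = 10 h 45 min; less 20 min break → 10 h 25 min
Fri: 10:45–22:45 = 12 h 0 min
Sat: 10:31–16:40 = 6 h 9 min
Total: 11 h 26 min + 7 h 0 min + 10 h 29 min + 10 h 25 min + 12 h 0 min + 6 h 9 min = 57 h 29 min.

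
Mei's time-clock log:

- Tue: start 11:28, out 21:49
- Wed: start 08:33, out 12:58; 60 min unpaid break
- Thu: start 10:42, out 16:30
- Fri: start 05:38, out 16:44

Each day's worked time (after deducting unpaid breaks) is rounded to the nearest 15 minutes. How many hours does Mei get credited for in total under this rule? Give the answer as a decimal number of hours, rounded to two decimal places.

30.50 hours

Tue: 11:28–21:49 = 10 h 21 min → rounds to 10 h 15 min
Wed: 08:33–12:58 = 4 h 25 min − 60 min = 3 h 25 min → rounds to 3 h 30 min
Thu: 10:42–16:30 = 5 h 48 min → rounds to 5 h 45 min
Fri: 05:38–16:44 = 11 h 6 min → rounds to 11 h 0 min
Total credited: 30 h 30 min.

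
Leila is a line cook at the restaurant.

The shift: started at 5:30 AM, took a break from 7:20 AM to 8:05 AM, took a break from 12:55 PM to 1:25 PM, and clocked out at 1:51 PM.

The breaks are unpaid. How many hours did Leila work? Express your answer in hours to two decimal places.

The shift: 5:30 AM–1:51 PM = 8 h 21 min; less 75 min break → 7 h 6 min

7.10 hours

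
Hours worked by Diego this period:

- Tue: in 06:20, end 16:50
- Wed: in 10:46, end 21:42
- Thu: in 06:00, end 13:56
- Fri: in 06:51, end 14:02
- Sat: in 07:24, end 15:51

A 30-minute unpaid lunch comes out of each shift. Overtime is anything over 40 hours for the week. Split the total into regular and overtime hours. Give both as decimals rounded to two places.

Regular 40.00 hours, overtime 2.50 hours

Tue: 06:20–16:50 = 10 h 30 min; less 30 min break → 10 h 0 min
Wed: 10:46–21:42 = 10 h 56 min; less 30 min break → 10 h 26 min
Thu: 06:00–13:56 = 7 h 56 min; less 30 min break → 7 h 26 min
Fri: 06:51–14:02 = 7 h 11 min; less 30 min break → 6 h 41 min
Sat: 07:24–15:51 = 8 h 27 min; less 30 min break → 7 h 57 min
Total worked: 42 h 30 min = 42.50 h.
Threshold 40 h → overtime 2 h 30 min, regular 40 h 0 min.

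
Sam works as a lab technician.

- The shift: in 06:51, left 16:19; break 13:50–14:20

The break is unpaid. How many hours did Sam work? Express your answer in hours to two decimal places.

8.97 hours

The shift: 06:51–16:19 = 9 h 28 min; less 30 min break → 8 h 58 min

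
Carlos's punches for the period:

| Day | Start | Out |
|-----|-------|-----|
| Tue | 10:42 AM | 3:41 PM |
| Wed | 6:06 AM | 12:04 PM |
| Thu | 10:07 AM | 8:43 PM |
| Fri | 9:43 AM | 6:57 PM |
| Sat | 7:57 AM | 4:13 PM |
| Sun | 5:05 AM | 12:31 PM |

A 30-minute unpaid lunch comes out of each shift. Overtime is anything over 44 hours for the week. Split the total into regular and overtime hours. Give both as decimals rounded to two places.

Tue: 10:42 AM–3:41 PM = 4 h 59 min; less 30 min break → 4 h 29 min
Wed: 6:06 AM–12:04 PM = 5 h 58 min; less 30 min break → 5 h 28 min
Thu: 10:07 AM–8:43 PM = 10 h 36 min; less 30 min break → 10 h 6 min
Fri: 9:43 AM–6:57 PM = 9 h 14 min; less 30 min break → 8 h 44 min
Sat: 7:57 AM–4:13 PM = 8 h 16 min; less 30 min break → 7 h 46 min
Sun: 5:05 AM–12:31 PM = 7 h 26 min; less 30 min break → 6 h 56 min
Total worked: 43 h 29 min = 43.48 h.
Threshold 44 h → overtime 0 h 0 min, regular 43 h 29 min.

Regular 43.48 hours, overtime 0.00 hours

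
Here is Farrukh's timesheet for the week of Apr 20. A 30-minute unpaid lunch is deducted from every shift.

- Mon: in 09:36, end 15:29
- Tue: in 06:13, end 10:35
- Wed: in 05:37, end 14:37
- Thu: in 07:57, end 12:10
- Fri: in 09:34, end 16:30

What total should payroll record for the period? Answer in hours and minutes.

27 h 54 min

Mon: 09:36–15:29 = 5 h 53 min; less 30 min break → 5 h 23 min
Tue: 06:13–10:35 = 4 h 22 min; less 30 min break → 3 h 52 min
Wed: 05:37–14:37 = 9 h 0 min; less 30 min break → 8 h 30 min
Thu: 07:57–12:10 = 4 h 13 min; less 30 min break → 3 h 43 min
Fri: 09:34–16:30 = 6 h 56 min; less 30 min break → 6 h 26 min
Total: 5 h 23 min + 3 h 52 min + 8 h 30 min + 3 h 43 min + 6 h 26 min = 27 h 54 min.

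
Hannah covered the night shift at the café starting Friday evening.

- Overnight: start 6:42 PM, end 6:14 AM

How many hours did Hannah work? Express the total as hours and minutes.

11 h 32 min

Overnight: 6:42 PM → midnight = 5 h 18 min; midnight → 6:14 AM = 6 h 14 min; span 11 h 32 min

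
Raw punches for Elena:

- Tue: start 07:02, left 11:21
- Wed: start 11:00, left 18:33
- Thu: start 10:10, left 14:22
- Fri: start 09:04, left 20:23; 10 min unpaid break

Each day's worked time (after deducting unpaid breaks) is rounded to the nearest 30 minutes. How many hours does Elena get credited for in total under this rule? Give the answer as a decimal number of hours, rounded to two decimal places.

Tue: 07:02–11:21 = 4 h 19 min → rounds to 4 h 30 min
Wed: 11:00–18:33 = 7 h 33 min → rounds to 7 h 30 min
Thu: 10:10–14:22 = 4 h 12 min → rounds to 4 h 0 min
Fri: 09:04–20:23 = 11 h 19 min − 10 min = 11 h 9 min → rounds to 11 h 0 min
Total credited: 27 h 0 min.

27.00 hours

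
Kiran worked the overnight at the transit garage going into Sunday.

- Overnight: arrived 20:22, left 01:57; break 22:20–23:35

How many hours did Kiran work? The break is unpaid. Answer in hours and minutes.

Overnight: 20:22 → midnight = 3 h 38 min; midnight → 01:57 = 1 h 57 min; span 5 h 35 min; less 75 min break → 4 h 20 min

4 h 20 min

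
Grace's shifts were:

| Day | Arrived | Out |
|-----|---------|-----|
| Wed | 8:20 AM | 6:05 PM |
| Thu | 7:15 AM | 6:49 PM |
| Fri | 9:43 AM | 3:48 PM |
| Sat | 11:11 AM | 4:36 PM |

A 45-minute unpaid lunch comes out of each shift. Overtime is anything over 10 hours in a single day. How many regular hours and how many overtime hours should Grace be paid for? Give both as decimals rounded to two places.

Wed: 8:20 AM–6:05 PM = 9 h 45 min; less 45 min break → 9 h 0 min
Thu: 7:15 AM–6:49 PM = 11 h 34 min; less 45 min break → 10 h 49 min
Fri: 9:43 AM–3:48 PM = 6 h 5 min; less 45 min break → 5 h 20 min
Sat: 11:11 AM–4:36 PM = 5 h 25 min; less 45 min break → 4 h 40 min
Wed reg 9 h 0 min / OT 0 h 0 min; Thu reg 10 h 0 min / OT 0 h 49 min; Fri reg 5 h 20 min / OT 0 h 0 min; Sat reg 4 h 40 min / OT 0 h 0 min.
Totals: regular 29 h 0 min, overtime 0 h 49 min.

Regular 29.00 hours, overtime 0.82 hours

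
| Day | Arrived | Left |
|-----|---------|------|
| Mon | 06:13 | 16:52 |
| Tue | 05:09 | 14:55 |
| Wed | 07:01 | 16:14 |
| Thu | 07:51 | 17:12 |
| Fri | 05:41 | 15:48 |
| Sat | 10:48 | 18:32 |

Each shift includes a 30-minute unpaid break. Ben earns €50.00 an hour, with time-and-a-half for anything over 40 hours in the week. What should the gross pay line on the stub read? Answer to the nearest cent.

€3037.50

Mon: 06:13–16:52 = 10 h 39 min; less 30 min break → 10 h 9 min
Tue: 05:09–14:55 = 9 h 46 min; less 30 min break → 9 h 16 min
Wed: 07:01–16:14 = 9 h 13 min; less 30 min break → 8 h 43 min
Thu: 07:51–17:12 = 9 h 21 min; less 30 min break → 8 h 51 min
Fri: 05:41–15:48 = 10 h 7 min; less 30 min break → 9 h 37 min
Sat: 10:48–18:32 = 7 h 44 min; less 30 min break → 7 h 14 min
Total worked: 53 h 50 min = 3230 min.
Regular 40 h 0 min = 2400 min at €50.00/h; overtime 13 h 50 min = 830 min at €75.00/h.
Pay = (2400 × €50.00 + 830 × €75.00) ÷ 60 = €3037.50.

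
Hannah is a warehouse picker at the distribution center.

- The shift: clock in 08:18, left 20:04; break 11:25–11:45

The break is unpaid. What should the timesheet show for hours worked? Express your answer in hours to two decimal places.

The shift: 08:18–20:04 = 11 h 46 min; less 20 min break → 11 h 26 min

11.43 hours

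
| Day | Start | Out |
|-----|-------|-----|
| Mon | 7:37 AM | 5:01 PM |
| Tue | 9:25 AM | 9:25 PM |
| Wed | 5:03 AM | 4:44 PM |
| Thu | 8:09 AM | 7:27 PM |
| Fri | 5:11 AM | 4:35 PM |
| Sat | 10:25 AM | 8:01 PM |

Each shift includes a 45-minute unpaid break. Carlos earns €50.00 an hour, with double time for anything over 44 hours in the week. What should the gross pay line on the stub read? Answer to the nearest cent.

Mon: 7:37 AM–5:01 PM = 9 h 24 min; less 45 min break → 8 h 39 min
Tue: 9:25 AM–9:25 PM = 12 h 0 min; less 45 min break → 11 h 15 min
Wed: 5:03 AM–4:44 PM = 11 h 41 min; less 45 min break → 10 h 56 min
Thu: 8:09 AM–7:27 PM = 11 h 18 min; less 45 min break → 10 h 33 min
Fri: 5:11 AM–4:35 PM = 11 h 24 min; less 45 min break → 10 h 39 min
Sat: 10:25 AM–8:01 PM = 9 h 36 min; less 45 min break → 8 h 51 min
Total worked: 60 h 53 min = 3653 min.
Regular 44 h 0 min = 2640 min at €50.00/h; overtime 16 h 53 min = 1013 min at €100.00/h.
Pay = (2640 × €50.00 + 1013 × €100.00) ÷ 60 = €3888.33.

€3888.33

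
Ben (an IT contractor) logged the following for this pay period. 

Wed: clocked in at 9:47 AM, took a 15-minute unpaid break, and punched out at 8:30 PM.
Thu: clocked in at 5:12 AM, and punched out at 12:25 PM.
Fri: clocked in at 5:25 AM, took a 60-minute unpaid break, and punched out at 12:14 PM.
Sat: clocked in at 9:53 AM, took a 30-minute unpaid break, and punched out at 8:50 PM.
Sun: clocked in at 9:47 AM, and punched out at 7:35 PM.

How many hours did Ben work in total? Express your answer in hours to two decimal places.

43.75 hours

Wed: 9:47 AM–8:30 PM = 10 h 43 min; less 15 min break → 10 h 28 min
Thu: 5:12 AM–12:25 PM = 7 h 13 min
Fri: 5:25 AM–12:14 PM = 6 h 49 min; less 60 min break → 5 h 49 min
Sat: 9:53 AM–8:50 PM = 10 h 57 min; less 30 min break → 10 h 27 min
Sun: 9:47 AM–7:35 PM = 9 h 48 min
Total: 10 h 28 min + 7 h 13 min + 5 h 49 min + 10 h 27 min + 9 h 48 min = 43 h 45 min.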